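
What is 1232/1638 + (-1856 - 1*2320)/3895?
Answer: -145832/455715 ≈ -0.32001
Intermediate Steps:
1232/1638 + (-1856 - 1*2320)/3895 = 1232*(1/1638) + (-1856 - 2320)*(1/3895) = 88/117 - 4176*1/3895 = 88/117 - 4176/3895 = -145832/455715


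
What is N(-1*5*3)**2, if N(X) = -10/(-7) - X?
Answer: 13225/49 ≈ 269.90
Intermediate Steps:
N(X) = 10/7 - X (N(X) = -10*(-1/7) - X = 10/7 - X)
N(-1*5*3)**2 = (10/7 - (-1*5)*3)**2 = (10/7 - (-5)*3)**2 = (10/7 - 1*(-15))**2 = (10/7 + 15)**2 = (115/7)**2 = 13225/49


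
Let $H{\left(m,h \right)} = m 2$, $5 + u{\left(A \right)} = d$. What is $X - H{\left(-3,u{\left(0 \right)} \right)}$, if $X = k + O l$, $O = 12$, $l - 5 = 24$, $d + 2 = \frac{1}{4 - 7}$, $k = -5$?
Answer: $349$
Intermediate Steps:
$d = - \frac{7}{3}$ ($d = -2 + \frac{1}{4 - 7} = -2 + \frac{1}{-3} = -2 - \frac{1}{3} = - \frac{7}{3} \approx -2.3333$)
$u{\left(A \right)} = - \frac{22}{3}$ ($u{\left(A \right)} = -5 - \frac{7}{3} = - \frac{22}{3}$)
$l = 29$ ($l = 5 + 24 = 29$)
$H{\left(m,h \right)} = 2 m$
$X = 343$ ($X = -5 + 12 \cdot 29 = -5 + 348 = 343$)
$X - H{\left(-3,u{\left(0 \right)} \right)} = 343 - 2 \left(-3\right) = 343 - -6 = 343 + 6 = 349$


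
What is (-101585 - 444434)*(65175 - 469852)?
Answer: 220961330863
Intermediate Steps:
(-101585 - 444434)*(65175 - 469852) = -546019*(-404677) = 220961330863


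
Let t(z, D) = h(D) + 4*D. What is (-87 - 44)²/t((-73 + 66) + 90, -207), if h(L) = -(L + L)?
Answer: -17161/414 ≈ -41.452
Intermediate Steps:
h(L) = -2*L
t(z, D) = 2*D (t(z, D) = -2*D + 4*D = 2*D)
(-87 - 44)²/t((-73 + 66) + 90, -207) = (-87 - 44)²/((2*(-207))) = (-131)²/(-414) = 17161*(-1/414) = -17161/414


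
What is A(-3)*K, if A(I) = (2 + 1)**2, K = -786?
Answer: -7074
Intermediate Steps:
A(I) = 9 (A(I) = 3**2 = 9)
A(-3)*K = 9*(-786) = -7074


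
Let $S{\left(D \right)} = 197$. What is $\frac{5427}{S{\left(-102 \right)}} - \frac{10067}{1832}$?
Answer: $\frac{7959065}{360904} \approx 22.053$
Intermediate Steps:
$\frac{5427}{S{\left(-102 \right)}} - \frac{10067}{1832} = \frac{5427}{197} - \frac{10067}{1832} = \frac{7959065}{360904}$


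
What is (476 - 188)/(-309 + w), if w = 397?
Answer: 36/11 ≈ 3.2727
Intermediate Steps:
(476 - 188)/(-309 + w) = (476 - 188)/(-309 + 397) = 288/88 = 288*(1/88) = 36/11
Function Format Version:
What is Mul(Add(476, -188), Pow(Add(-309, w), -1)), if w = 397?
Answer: Rational(36, 11) ≈ 3.2727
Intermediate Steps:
Mul(Add(476, -188), Pow(Add(-309, w), -1)) = Mul(Add(476, -188), Pow(Add(-309, 397), -1)) = Mul(288, Pow(88, -1)) = Mul(288, Rational(1, 88)) = Rational(36, 11)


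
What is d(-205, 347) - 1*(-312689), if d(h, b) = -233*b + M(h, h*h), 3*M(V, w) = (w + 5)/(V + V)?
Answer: 9503957/41 ≈ 2.3180e+5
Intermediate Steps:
M(V, w) = (5 + w)/(6*V) (M(V, w) = ((w + 5)/(V + V))/3 = ((5 + w)/((2*V)))/3 = ((5 + w)*(1/(2*V)))/3 = ((5 + w)/(2*V))/3 = (5 + w)/(6*V))
d(h, b) = -233*b + (5 + h²)/(6*h) (d(h, b) = -233*b + (5 + h*h)/(6*h) = -233*b + (5 + h²)/(6*h))
d(-205, 347) - 1*(-312689) = (-233*347 + (⅙)*(-205) + (⅚)/(-205)) - 1*(-312689) = (-80851 - 205/6 + (⅚)*(-1/205)) + 312689 = (-80851 - 205/6 - 1/246) + 312689 = -3316292/41 + 312689 = 9503957/41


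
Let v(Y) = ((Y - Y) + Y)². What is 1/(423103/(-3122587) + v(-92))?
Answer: 3122587/26429153265 ≈ 0.00011815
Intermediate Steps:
v(Y) = Y² (v(Y) = (0 + Y)² = Y²)
1/(423103/(-3122587) + v(-92)) = 1/(423103/(-3122587) + (-92)²) = 1/(423103*(-1/3122587) + 8464) = 1/(-423103/3122587 + 8464) = 1/(26429153265/3122587) = 3122587/26429153265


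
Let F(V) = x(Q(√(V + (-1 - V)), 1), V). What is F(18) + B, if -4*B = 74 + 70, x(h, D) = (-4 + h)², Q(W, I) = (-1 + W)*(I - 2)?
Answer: -28 + 6*I ≈ -28.0 + 6.0*I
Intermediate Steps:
Q(W, I) = (-1 + W)*(-2 + I)
B = -36 (B = -(74 + 70)/4 = -¼*144 = -36)
F(V) = (-3 - I)² (F(V) = (-4 + (2 - 1*1 - 2*√(V + (-1 - V)) + 1*√(V + (-1 - V))))² = (-4 + (2 - 1 - 2*I + 1*√(-1)))² = (-4 + (2 - 1 - 2*I + 1*I))² = (-4 + (2 - 1 - 2*I + I))² = (-4 + (1 - I))² = (-3 - I)²)
F(18) + B = (3 + I)² - 36 = -36 + (3 + I)²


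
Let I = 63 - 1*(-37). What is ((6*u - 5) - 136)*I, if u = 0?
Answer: -14100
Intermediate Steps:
I = 100 (I = 63 + 37 = 100)
((6*u - 5) - 136)*I = ((6*0 - 5) - 136)*100 = ((0 - 5) - 136)*100 = (-5 - 136)*100 = -141*100 = -14100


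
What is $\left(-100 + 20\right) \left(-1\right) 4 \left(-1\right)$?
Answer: $-320$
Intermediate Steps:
$\left(-100 + 20\right) \left(-1\right) 4 \left(-1\right) = - 80 \left(\left(-4\right) \left(-1\right)\right) = \left(-80\right) 4 = -320$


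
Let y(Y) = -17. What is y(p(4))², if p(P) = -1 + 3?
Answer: 289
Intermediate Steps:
p(P) = 2
y(p(4))² = (-17)² = 289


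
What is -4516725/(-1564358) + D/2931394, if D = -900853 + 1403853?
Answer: 7013586319325/2292874827526 ≈ 3.0589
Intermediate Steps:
D = 503000
-4516725/(-1564358) + D/2931394 = -4516725/(-1564358) + 503000/2931394 = -4516725*(-1/1564358) + 503000*(1/2931394) = 4516725/1564358 + 251500/1465697 = 7013586319325/2292874827526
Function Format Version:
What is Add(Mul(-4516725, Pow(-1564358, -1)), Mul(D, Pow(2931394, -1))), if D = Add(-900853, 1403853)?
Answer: Rational(7013586319325, 2292874827526) ≈ 3.0589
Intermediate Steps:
D = 503000
Add(Mul(-4516725, Pow(-1564358, -1)), Mul(D, Pow(2931394, -1))) = Add(Mul(-4516725, Pow(-1564358, -1)), Mul(503000, Pow(2931394, -1))) = Add(Mul(-4516725, Rational(-1, 1564358)), Mul(503000, Rational(1, 2931394))) = Add(Rational(4516725, 1564358), Rational(251500, 1465697)) = Rational(7013586319325, 2292874827526)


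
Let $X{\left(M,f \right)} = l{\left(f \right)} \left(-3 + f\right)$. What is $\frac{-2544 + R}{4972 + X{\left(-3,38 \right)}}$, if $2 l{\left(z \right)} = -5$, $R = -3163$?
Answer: $- \frac{11414}{9769} \approx -1.1684$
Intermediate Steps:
$l{\left(z \right)} = - \frac{5}{2}$ ($l{\left(z \right)} = \frac{1}{2} \left(-5\right) = - \frac{5}{2}$)
$X{\left(M,f \right)} = \frac{15}{2} - \frac{5 f}{2}$ ($X{\left(M,f \right)} = - \frac{5 \left(-3 + f\right)}{2} = \frac{15}{2} - \frac{5 f}{2}$)
$\frac{-2544 + R}{4972 + X{\left(-3,38 \right)}} = \frac{-2544 - 3163}{4972 + \left(\frac{15}{2} - 95\right)} = - \frac{5707}{4972 + \left(\frac{15}{2} - 95\right)} = - \frac{5707}{4972 - \frac{175}{2}} = - \frac{5707}{\frac{9769}{2}} = \left(-5707\right) \frac{2}{9769} = - \frac{11414}{9769}$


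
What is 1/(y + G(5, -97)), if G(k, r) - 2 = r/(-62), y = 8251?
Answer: 62/511783 ≈ 0.00012115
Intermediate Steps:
G(k, r) = 2 - r/62 (G(k, r) = 2 + r/(-62) = 2 + r*(-1/62) = 2 - r/62)
1/(y + G(5, -97)) = 1/(8251 + (2 - 1/62*(-97))) = 1/(8251 + (2 + 97/62)) = 1/(8251 + 221/62) = 1/(511783/62) = 62/511783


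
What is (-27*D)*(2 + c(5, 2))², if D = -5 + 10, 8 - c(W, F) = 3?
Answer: -6615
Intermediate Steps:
c(W, F) = 5 (c(W, F) = 8 - 1*3 = 8 - 3 = 5)
D = 5
(-27*D)*(2 + c(5, 2))² = (-27*5)*(2 + 5)² = -135*7² = -135*49 = -6615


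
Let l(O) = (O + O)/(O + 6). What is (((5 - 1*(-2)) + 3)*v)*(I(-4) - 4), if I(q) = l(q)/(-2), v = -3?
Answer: 60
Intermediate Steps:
l(O) = 2*O/(6 + O) (l(O) = (2*O)/(6 + O) = 2*O/(6 + O))
I(q) = -q/(6 + q) (I(q) = (2*q/(6 + q))/(-2) = (2*q/(6 + q))*(-1/2) = -q/(6 + q))
(((5 - 1*(-2)) + 3)*v)*(I(-4) - 4) = (((5 - 1*(-2)) + 3)*(-3))*(-1*(-4)/(6 - 4) - 4) = (((5 + 2) + 3)*(-3))*(-1*(-4)/2 - 4) = ((7 + 3)*(-3))*(-1*(-4)*1/2 - 4) = (10*(-3))*(2 - 4) = -30*(-2) = 60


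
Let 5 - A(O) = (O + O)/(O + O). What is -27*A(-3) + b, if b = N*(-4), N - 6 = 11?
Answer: -176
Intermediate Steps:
N = 17 (N = 6 + 11 = 17)
b = -68 (b = 17*(-4) = -68)
A(O) = 4 (A(O) = 5 - (O + O)/(O + O) = 5 - 2*O/(2*O) = 5 - 2*O*1/(2*O) = 5 - 1*1 = 5 - 1 = 4)
-27*A(-3) + b = -27*4 - 68 = -108 - 68 = -176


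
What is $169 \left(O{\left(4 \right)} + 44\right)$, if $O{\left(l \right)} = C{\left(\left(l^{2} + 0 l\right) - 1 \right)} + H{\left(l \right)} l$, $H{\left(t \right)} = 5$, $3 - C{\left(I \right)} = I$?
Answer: $8788$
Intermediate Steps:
$C{\left(I \right)} = 3 - I$
$O{\left(l \right)} = 4 - l^{2} + 5 l$ ($O{\left(l \right)} = \left(3 - \left(\left(l^{2} + 0 l\right) - 1\right)\right) + 5 l = \left(3 - \left(\left(l^{2} + 0\right) - 1\right)\right) + 5 l = \left(3 - \left(l^{2} - 1\right)\right) + 5 l = \left(3 - \left(-1 + l^{2}\right)\right) + 5 l = \left(4 - l^{2}\right) + 5 l = 4 - l^{2} + 5 l$)
$169 \left(O{\left(4 \right)} + 44\right) = 169 \left(\left(4 - 4^{2} + 5 \cdot 4\right) + 44\right) = 169 \left(\left(4 - 16 + 20\right) + 44\right) = 169 \left(8 + 44\right) = 169 \cdot 52 = 8788$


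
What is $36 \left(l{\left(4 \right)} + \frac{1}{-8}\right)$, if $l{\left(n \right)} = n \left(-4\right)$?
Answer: $- \frac{1161}{2} \approx -580.5$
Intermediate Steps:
$l{\left(n \right)} = - 4 n$
$36 \left(l{\left(4 \right)} + \frac{1}{-8}\right) = 36 \left(\left(-4\right) 4 + \frac{1}{-8}\right) = 36 \left(-16 - \frac{1}{8}\right) = 36 \left(- \frac{129}{8}\right) = - \frac{1161}{2}$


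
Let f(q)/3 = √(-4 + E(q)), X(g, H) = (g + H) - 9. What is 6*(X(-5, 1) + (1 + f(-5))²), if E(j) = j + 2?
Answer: -450 + 36*I*√7 ≈ -450.0 + 95.247*I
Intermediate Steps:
E(j) = 2 + j
X(g, H) = -9 + H + g (X(g, H) = (H + g) - 9 = -9 + H + g)
f(q) = 3*√(-2 + q) (f(q) = 3*√(-4 + (2 + q)) = 3*√(-2 + q))
6*(X(-5, 1) + (1 + f(-5))²) = 6*((-9 + 1 - 5) + (1 + 3*√(-2 - 5))²) = 6*(-13 + (1 + 3*√(-7))²) = 6*(-13 + (1 + 3*(I*√7))²) = 6*(-13 + (1 + 3*I*√7)²) = -78 + 6*(1 + 3*I*√7)²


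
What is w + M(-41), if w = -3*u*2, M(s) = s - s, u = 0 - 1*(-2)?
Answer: -12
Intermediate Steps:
u = 2 (u = 0 + 2 = 2)
M(s) = 0
w = -12 (w = -3*2*2 = -6*2 = -12)
w + M(-41) = -12 + 0 = -12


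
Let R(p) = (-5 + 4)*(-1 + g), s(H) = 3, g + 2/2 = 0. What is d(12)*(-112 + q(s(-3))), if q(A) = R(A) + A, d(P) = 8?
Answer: -856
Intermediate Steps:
g = -1 (g = -1 + 0 = -1)
R(p) = 2 (R(p) = (-5 + 4)*(-1 - 1) = -1*(-2) = 2)
q(A) = 2 + A
d(12)*(-112 + q(s(-3))) = 8*(-112 + (2 + 3)) = 8*(-112 + 5) = 8*(-107) = -856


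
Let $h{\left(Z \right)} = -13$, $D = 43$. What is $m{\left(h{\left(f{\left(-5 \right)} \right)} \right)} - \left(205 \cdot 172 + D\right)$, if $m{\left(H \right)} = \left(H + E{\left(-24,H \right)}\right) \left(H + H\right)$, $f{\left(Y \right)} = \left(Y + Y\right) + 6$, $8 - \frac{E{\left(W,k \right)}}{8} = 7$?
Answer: $-35173$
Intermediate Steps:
$E{\left(W,k \right)} = 8$ ($E{\left(W,k \right)} = 64 - 56 = 8$)
$f{\left(Y \right)} = 6 + 2 Y$ ($f{\left(Y \right)} = 2 Y + 6 = 6 + 2 Y$)
$m{\left(H \right)} = 2 H \left(8 + H\right)$ ($m{\left(H \right)} = \left(H + 8\right) \left(H + H\right) = \left(8 + H\right) 2 H = 2 H \left(8 + H\right)$)
$m{\left(h{\left(f{\left(-5 \right)} \right)} \right)} - \left(205 \cdot 172 + D\right) = 2 \left(-13\right) \left(8 - 13\right) - \left(205 \cdot 172 + 43\right) = 2 \left(-13\right) \left(-5\right) - \left(35260 + 43\right) = 130 - 35303 = -35173$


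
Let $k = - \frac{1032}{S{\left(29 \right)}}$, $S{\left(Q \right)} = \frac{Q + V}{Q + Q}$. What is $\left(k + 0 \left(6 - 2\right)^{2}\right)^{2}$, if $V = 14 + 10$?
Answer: $\frac{3582740736}{2809} \approx 1.2755 \cdot 10^{6}$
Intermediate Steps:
$V = 24$
$S{\left(Q \right)} = \frac{24 + Q}{2 Q}$ ($S{\left(Q \right)} = \frac{Q + 24}{Q + Q} = \frac{24 + Q}{2 Q}$)
$k = - \frac{59856}{53}$ ($k = - \frac{1032}{\frac{1}{2} \cdot \frac{1}{29} \left(24 + 29\right)} = - \frac{1032}{\frac{1}{2} \cdot \frac{1}{29} \cdot 53} = - \frac{1032}{\frac{53}{58}} = \left(-1032\right) \frac{58}{53} = - \frac{59856}{53} \approx -1129.4$)
$\left(k + 0 \left(6 - 2\right)^{2}\right)^{2} = \left(- \frac{59856}{53} + 0 \left(6 - 2\right)^{2}\right)^{2} = \left(- \frac{59856}{53} + 0 \cdot 4^{2}\right)^{2} = \left(- \frac{59856}{53} + 0 \cdot 16\right)^{2} = \left(- \frac{59856}{53} + 0\right)^{2} = \left(- \frac{59856}{53}\right)^{2} = \frac{3582740736}{2809}$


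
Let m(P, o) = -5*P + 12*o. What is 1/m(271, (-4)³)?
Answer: -1/2123 ≈ -0.00047103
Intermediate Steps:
1/m(271, (-4)³) = 1/(-5*271 + 12*(-4)³) = 1/(-1355 + 12*(-64)) = 1/(-1355 - 768) = 1/(-2123) = -1/2123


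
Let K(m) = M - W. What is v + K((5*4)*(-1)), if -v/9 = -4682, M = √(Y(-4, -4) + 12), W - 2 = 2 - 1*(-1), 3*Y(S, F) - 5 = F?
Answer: 42133 + √111/3 ≈ 42137.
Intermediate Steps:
Y(S, F) = 5/3 + F/3
W = 5 (W = 2 + (2 - 1*(-1)) = 2 + (2 + 1) = 2 + 3 = 5)
M = √111/3 (M = √((5/3 + (⅓)*(-4)) + 12) = √((5/3 - 4/3) + 12) = √(⅓ + 12) = √(37/3) = √111/3 ≈ 3.5119)
K(m) = -5 + √111/3 (K(m) = √111/3 - 1*5 = √111/3 - 5 = -5 + √111/3)
v = 42138 (v = -9*(-4682) = 42138)
v + K((5*4)*(-1)) = 42138 + (-5 + √111/3) = 42133 + √111/3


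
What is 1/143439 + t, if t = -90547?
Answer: -12987971132/143439 ≈ -90547.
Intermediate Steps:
1/143439 + t = 1/143439 - 90547 = -12987971132/143439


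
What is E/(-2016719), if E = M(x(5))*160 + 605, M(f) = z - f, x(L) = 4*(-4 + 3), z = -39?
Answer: 4995/2016719 ≈ 0.0024768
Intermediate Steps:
x(L) = -4 (x(L) = 4*(-1) = -4)
M(f) = -39 - f
E = -4995 (E = (-39 - 1*(-4))*160 + 605 = (-39 + 4)*160 + 605 = -35*160 + 605 = -5600 + 605 = -4995)
E/(-2016719) = -4995/(-2016719) = -4995*(-1/2016719) = 4995/2016719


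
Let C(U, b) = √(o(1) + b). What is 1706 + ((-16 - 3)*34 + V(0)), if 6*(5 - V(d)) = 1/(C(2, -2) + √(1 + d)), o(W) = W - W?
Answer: 19169/18 + I*√2/18 ≈ 1064.9 + 0.078567*I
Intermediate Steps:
o(W) = 0
C(U, b) = √b (C(U, b) = √(0 + b) = √b)
V(d) = 5 - 1/(6*(√(1 + d) + I*√2)) (V(d) = 5 - 1/(6*(√(-2) + √(1 + d))) = 5 - 1/(6*(I*√2 + √(1 + d))) = 5 - 1/(6*(√(1 + d) + I*√2)))
1706 + ((-16 - 3)*34 + V(0)) = 1706 + ((-16 - 3)*34 + (-⅙ + 5*√(1 + 0) + 5*I*√2)/(√(1 + 0) + I*√2)) = 1706 + (-19*34 + (-⅙ + 5*√1 + 5*I*√2)/(√1 + I*√2)) = 1706 + (-646 + (-⅙ + 5*1 + 5*I*√2)/(1 + I*√2)) = 1706 + (-646 + (-⅙ + 5 + 5*I*√2)/(1 + I*√2)) = 1706 + (-646 + (29/6 + 5*I*√2)/(1 + I*√2)) = 1060 + (29/6 + 5*I*√2)/(1 + I*√2)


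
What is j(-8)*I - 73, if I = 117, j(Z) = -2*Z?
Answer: 1799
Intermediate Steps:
j(-8)*I - 73 = -2*(-8)*117 - 73 = 16*117 - 73 = 1872 - 73 = 1799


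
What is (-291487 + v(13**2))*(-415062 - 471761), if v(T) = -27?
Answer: 258521320022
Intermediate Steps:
(-291487 + v(13**2))*(-415062 - 471761) = (-291487 - 27)*(-415062 - 471761) = -291514*(-886823) = 258521320022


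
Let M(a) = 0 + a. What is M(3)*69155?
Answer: 207465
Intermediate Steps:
M(a) = a
M(3)*69155 = 3*69155 = 207465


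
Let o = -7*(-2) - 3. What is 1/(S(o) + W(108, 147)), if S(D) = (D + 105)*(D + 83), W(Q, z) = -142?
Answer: 1/10762 ≈ 9.2920e-5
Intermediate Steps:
o = 11 (o = 14 - 3 = 11)
S(D) = (83 + D)*(105 + D) (S(D) = (105 + D)*(83 + D) = (83 + D)*(105 + D))
1/(S(o) + W(108, 147)) = 1/((8715 + 11² + 188*11) - 142) = 1/((8715 + 121 + 2068) - 142) = 1/(10904 - 142) = 1/10762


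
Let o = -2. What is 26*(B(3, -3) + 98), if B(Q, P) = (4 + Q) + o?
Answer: 2678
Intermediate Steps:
B(Q, P) = 2 + Q (B(Q, P) = (4 + Q) - 2 = 2 + Q)
26*(B(3, -3) + 98) = 26*((2 + 3) + 98) = 26*(5 + 98) = 26*103 = 2678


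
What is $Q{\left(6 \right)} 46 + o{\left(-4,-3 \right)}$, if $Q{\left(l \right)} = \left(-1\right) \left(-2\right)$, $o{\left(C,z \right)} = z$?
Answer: $89$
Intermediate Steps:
$Q{\left(l \right)} = 2$
$Q{\left(6 \right)} 46 + o{\left(-4,-3 \right)} = 2 \cdot 46 - 3 = 92 - 3 = 89$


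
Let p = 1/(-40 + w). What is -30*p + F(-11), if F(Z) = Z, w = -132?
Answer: -931/86 ≈ -10.826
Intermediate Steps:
p = -1/172 (p = 1/(-40 - 132) = 1/(-172) = -1/172 ≈ -0.0058140)
-30*p + F(-11) = -30*(-1/172) - 11 = 15/86 - 11 = -931/86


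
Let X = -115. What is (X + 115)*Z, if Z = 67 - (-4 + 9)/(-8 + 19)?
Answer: 0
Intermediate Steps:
Z = 732/11 (Z = 67 - 5/11 = 732/11 ≈ 66.545)
(X + 115)*Z = (-115 + 115)*(732/11) = 0*(732/11) = 0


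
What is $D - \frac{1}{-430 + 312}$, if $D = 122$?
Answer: $\frac{14397}{118} \approx 122.01$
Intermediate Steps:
$D - \frac{1}{-430 + 312} = 122 - \frac{1}{-430 + 312} = 122 - \frac{1}{-118} = 122 - - \frac{1}{118} = 122 + \frac{1}{118} = \frac{14397}{118}$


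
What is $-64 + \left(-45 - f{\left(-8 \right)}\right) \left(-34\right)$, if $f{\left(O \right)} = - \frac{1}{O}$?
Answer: $\frac{5881}{4} \approx 1470.3$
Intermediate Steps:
$-64 + \left(-45 - f{\left(-8 \right)}\right) \left(-34\right) = -64 + \left(-45 - - \frac{1}{-8}\right) \left(-34\right) = -64 + \left(-45 - \left(-1\right) \left(- \frac{1}{8}\right)\right) \left(-34\right) = -64 + \left(-45 - \frac{1}{8}\right) \left(-34\right) = -64 - - \frac{6137}{4} = -64 + \frac{6137}{4} = \frac{5881}{4}$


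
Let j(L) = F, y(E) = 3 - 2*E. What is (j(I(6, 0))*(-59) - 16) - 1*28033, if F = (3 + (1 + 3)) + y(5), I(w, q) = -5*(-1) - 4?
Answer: -28049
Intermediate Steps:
I(w, q) = 1 (I(w, q) = 5 - 4 = 1)
F = 0 (F = (3 + (1 + 3)) + (3 - 2*5) = (3 + 4) + (3 - 10) = 7 - 7 = 0)
j(L) = 0
(j(I(6, 0))*(-59) - 16) - 1*28033 = (0*(-59) - 16) - 1*28033 = (0 - 16) - 28033 = -16 - 28033 = -28049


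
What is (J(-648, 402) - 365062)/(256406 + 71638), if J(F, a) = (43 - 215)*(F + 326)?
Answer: -51613/54674 ≈ -0.94401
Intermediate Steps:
J(F, a) = -56072 - 172*F (J(F, a) = -172*(326 + F) = -56072 - 172*F)
(J(-648, 402) - 365062)/(256406 + 71638) = ((-56072 - 172*(-648)) - 365062)/(256406 + 71638) = ((-56072 + 111456) - 365062)/328044 = (55384 - 365062)*(1/328044) = -309678*1/328044 = -51613/54674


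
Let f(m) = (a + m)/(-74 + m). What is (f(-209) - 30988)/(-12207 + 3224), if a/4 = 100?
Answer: 8769795/2542189 ≈ 3.4497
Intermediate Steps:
a = 400 (a = 4*100 = 400)
f(m) = (400 + m)/(-74 + m)
(f(-209) - 30988)/(-12207 + 3224) = ((400 - 209)/(-74 - 209) - 30988)/(-12207 + 3224) = (191/(-283) - 30988)/(-8983) = (-1/283*191 - 30988)*(-1/8983) = (-191/283 - 30988)*(-1/8983) = -8769795/283*(-1/8983) = 8769795/2542189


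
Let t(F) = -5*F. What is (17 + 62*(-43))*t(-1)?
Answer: -13245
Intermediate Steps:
(17 + 62*(-43))*t(-1) = (17 + 62*(-43))*(-5*(-1)) = (17 - 2666)*5 = -2649*5 = -13245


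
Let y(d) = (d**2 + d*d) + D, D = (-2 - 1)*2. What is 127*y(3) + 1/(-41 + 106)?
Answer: 99061/65 ≈ 1524.0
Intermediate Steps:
D = -6 (D = -3*2 = -6)
y(d) = -6 + 2*d**2 (y(d) = (d**2 + d*d) - 6 = (d**2 + d**2) - 6 = 2*d**2 - 6 = -6 + 2*d**2)
127*y(3) + 1/(-41 + 106) = 127*(-6 + 2*3**2) + 1/(-41 + 106) = 127*(-6 + 2*9) + 1/65 = 127*(-6 + 18) + 1/65 = 127*12 + 1/65 = 1524 + 1/65 = 99061/65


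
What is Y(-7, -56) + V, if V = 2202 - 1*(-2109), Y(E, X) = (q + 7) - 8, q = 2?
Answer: 4312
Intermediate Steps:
Y(E, X) = 1 (Y(E, X) = (2 + 7) - 8 = 9 - 8 = 1)
V = 4311 (V = 2202 + 2109 = 4311)
Y(-7, -56) + V = 1 + 4311 = 4312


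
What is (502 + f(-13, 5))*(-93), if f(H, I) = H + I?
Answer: -45942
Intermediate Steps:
(502 + f(-13, 5))*(-93) = (502 + (-13 + 5))*(-93) = (502 - 8)*(-93) = 494*(-93) = -45942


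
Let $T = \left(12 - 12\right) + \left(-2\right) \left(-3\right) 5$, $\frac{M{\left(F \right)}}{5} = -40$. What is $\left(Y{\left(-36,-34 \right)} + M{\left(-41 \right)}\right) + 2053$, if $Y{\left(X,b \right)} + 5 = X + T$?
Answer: $1842$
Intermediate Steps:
$M{\left(F \right)} = -200$ ($M{\left(F \right)} = 5 \left(-40\right) = -200$)
$T = 30$ ($T = \left(12 - 12\right) + 6 \cdot 5 = 0 + 30 = 30$)
$Y{\left(X,b \right)} = 25 + X$ ($Y{\left(X,b \right)} = -5 + \left(X + 30\right) = -5 + \left(30 + X\right) = 25 + X$)
$\left(Y{\left(-36,-34 \right)} + M{\left(-41 \right)}\right) + 2053 = \left(\left(25 - 36\right) - 200\right) + 2053 = \left(-11 - 200\right) + 2053 = -211 + 2053 = 1842$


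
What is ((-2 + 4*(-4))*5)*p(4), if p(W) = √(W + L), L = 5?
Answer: -270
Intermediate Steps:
p(W) = √(5 + W) (p(W) = √(W + 5) = √(5 + W))
((-2 + 4*(-4))*5)*p(4) = ((-2 + 4*(-4))*5)*√(5 + 4) = ((-2 - 16)*5)*√9 = -18*5*3 = -90*3 = -270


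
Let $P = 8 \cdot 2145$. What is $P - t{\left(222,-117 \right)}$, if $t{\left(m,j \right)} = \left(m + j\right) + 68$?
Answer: $16987$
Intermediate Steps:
$t{\left(m,j \right)} = 68 + j + m$ ($t{\left(m,j \right)} = \left(j + m\right) + 68 = 68 + j + m$)
$P = 17160$
$P - t{\left(222,-117 \right)} = 17160 - \left(68 - 117 + 222\right) = 17160 - 173 = 16987$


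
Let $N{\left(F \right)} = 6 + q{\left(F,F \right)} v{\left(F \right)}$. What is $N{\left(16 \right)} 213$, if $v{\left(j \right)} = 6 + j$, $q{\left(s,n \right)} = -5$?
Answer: $-22152$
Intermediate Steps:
$N{\left(F \right)} = -24 - 5 F$ ($N{\left(F \right)} = 6 - 5 \left(6 + F\right) = 6 - \left(30 + 5 F\right) = -24 - 5 F$)
$N{\left(16 \right)} 213 = \left(-24 - 80\right) 213 = \left(-104\right) 213 = -22152$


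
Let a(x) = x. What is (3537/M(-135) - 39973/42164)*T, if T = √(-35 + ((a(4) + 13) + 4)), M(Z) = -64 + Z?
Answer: -157088695*I*√14/8390636 ≈ -70.051*I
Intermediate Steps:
T = I*√14 (T = √(-35 + ((4 + 13) + 4)) = √(-35 + (17 + 4)) = √(-35 + 21) = √(-14) = I*√14 ≈ 3.7417*I)
(3537/M(-135) - 39973/42164)*T = (3537/(-64 - 135) - 39973/42164)*(I*√14) = (3537/(-199) - 39973*1/42164)*(I*√14) = (3537*(-1/199) - 39973/42164)*(I*√14) = (-3537/199 - 39973/42164)*(I*√14) = -157088695*I*√14/8390636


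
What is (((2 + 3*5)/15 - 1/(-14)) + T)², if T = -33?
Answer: 44582329/44100 ≈ 1010.9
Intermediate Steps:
(((2 + 3*5)/15 - 1/(-14)) + T)² = (((2 + 3*5)/15 - 1/(-14)) - 33)² = (((2 + 15)*(1/15) - 1*(-1/14)) - 33)² = ((17*(1/15) + 1/14) - 33)² = ((17/15 + 1/14) - 33)² = (253/210 - 33)² = (-6677/210)² = 44582329/44100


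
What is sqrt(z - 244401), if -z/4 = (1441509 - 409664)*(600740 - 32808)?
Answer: I*sqrt(2344071422561) ≈ 1.531e+6*I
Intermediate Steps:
z = -2344071178160 (z = -4*(1441509 - 409664)*(600740 - 32808) = -4127380*567932 = -4*586017794540 = -2344071178160)
sqrt(z - 244401) = sqrt(-2344071178160 - 244401) = sqrt(-2344071422561) = I*sqrt(2344071422561)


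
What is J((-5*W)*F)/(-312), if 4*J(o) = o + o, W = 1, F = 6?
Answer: 5/104 ≈ 0.048077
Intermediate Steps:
J(o) = o/2 (J(o) = (o + o)/4 = (2*o)/4 = o/2)
J((-5*W)*F)/(-312) = ((-5*1*6)/2)/(-312) = ((-5*6)/2)*(-1/312) = ((½)*(-30))*(-1/312) = -15*(-1/312) = 5/104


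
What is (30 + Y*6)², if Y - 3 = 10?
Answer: 11664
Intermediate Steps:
Y = 13 (Y = 3 + 10 = 13)
(30 + Y*6)² = (30 + 13*6)² = (30 + 78)² = 108² = 11664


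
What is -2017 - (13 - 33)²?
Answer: -2417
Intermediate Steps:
-2017 - (13 - 33)² = -2017 - 1*(-20)² = -2017 - 1*400 = -2017 - 400 = -2417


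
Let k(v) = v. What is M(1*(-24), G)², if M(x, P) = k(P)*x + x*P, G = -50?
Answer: 5760000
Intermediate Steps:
M(x, P) = 2*P*x (M(x, P) = P*x + x*P = P*x + P*x = 2*P*x)
M(1*(-24), G)² = (2*(-50)*(1*(-24)))² = (2*(-50)*(-24))² = 2400² = 5760000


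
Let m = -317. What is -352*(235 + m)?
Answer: 28864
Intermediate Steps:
-352*(235 + m) = -352*(235 - 317) = -352*(-82) = 28864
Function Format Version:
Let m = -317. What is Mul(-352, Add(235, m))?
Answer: 28864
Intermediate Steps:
Mul(-352, Add(235, m)) = Mul(-352, Add(235, -317)) = Mul(-352, -82) = 28864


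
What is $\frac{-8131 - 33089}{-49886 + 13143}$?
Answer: $\frac{41220}{36743} \approx 1.1218$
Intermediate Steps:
$\frac{-8131 - 33089}{-49886 + 13143} = - \frac{41220}{-36743} = \left(-41220\right) \left(- \frac{1}{36743}\right) = \frac{41220}{36743}$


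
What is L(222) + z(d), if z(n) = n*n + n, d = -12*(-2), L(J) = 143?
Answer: 743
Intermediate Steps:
d = 24
z(n) = n + n² (z(n) = n² + n = n + n²)
L(222) + z(d) = 143 + 24*(1 + 24) = 143 + 24*25 = 143 + 600 = 743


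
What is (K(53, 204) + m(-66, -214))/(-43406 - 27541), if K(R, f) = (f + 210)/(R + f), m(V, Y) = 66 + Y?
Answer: 37622/18233379 ≈ 0.0020634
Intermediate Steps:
K(R, f) = (210 + f)/(R + f)
(K(53, 204) + m(-66, -214))/(-43406 - 27541) = ((210 + 204)/(53 + 204) + (66 - 214))/(-43406 - 27541) = (414/257 - 148)/(-70947) = ((1/257)*414 - 148)*(-1/70947) = (414/257 - 148)*(-1/70947) = -37622/257*(-1/70947) = 37622/18233379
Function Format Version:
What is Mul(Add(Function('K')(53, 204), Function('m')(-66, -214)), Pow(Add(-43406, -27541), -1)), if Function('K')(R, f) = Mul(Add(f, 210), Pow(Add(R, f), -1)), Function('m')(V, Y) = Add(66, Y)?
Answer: Rational(37622, 18233379) ≈ 0.0020634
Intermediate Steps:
Function('K')(R, f) = Mul(Pow(Add(R, f), -1), Add(210, f)) (Function('K')(R, f) = Mul(Add(210, f), Pow(Add(R, f), -1)) = Mul(Pow(Add(R, f), -1), Add(210, f)))
Mul(Add(Function('K')(53, 204), Function('m')(-66, -214)), Pow(Add(-43406, -27541), -1)) = Mul(Add(Mul(Pow(Add(53, 204), -1), Add(210, 204)), Add(66, -214)), Pow(Add(-43406, -27541), -1)) = Mul(Add(Mul(Pow(257, -1), 414), -148), Pow(-70947, -1)) = Mul(Add(Mul(Rational(1, 257), 414), -148), Rational(-1, 70947)) = Mul(Add(Rational(414, 257), -148), Rational(-1, 70947)) = Mul(Rational(-37622, 257), Rational(-1, 70947)) = Rational(37622, 18233379)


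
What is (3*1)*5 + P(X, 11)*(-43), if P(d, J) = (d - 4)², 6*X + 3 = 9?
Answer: -372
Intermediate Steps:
X = 1 (X = -½ + (⅙)*9 = -½ + 3/2 = 1)
P(d, J) = (-4 + d)²
(3*1)*5 + P(X, 11)*(-43) = (3*1)*5 + (-4 + 1)²*(-43) = 3*5 + (-3)²*(-43) = 15 + 9*(-43) = 15 - 387 = -372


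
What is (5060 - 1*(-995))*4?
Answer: 24220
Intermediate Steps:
(5060 - 1*(-995))*4 = (5060 + 995)*4 = 6055*4 = 24220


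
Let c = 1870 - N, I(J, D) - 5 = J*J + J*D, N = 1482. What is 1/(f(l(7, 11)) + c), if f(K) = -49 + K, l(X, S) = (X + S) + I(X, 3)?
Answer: 1/432 ≈ 0.0023148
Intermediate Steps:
I(J, D) = 5 + J**2 + D*J (I(J, D) = 5 + (J*J + J*D) = 5 + (J**2 + D*J) = 5 + J**2 + D*J)
l(X, S) = 5 + S + X**2 + 4*X (l(X, S) = (X + S) + (5 + X**2 + 3*X) = (S + X) + (5 + X**2 + 3*X) = 5 + S + X**2 + 4*X)
c = 388 (c = 1870 - 1*1482 = 1870 - 1482 = 388)
1/(f(l(7, 11)) + c) = 1/((-49 + (5 + 11 + 7**2 + 4*7)) + 388) = 1/((-49 + (5 + 11 + 49 + 28)) + 388) = 1/((-49 + 93) + 388) = 1/(44 + 388) = 1/432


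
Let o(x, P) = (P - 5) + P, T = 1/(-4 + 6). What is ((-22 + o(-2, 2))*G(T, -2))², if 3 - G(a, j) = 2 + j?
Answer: 4761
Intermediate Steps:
T = ½ (T = 1/2 = ½ ≈ 0.50000)
G(a, j) = 1 - j (G(a, j) = 3 - (2 + j) = 3 + (-2 - j) = 1 - j)
o(x, P) = -5 + 2*P (o(x, P) = (-5 + P) + P = -5 + 2*P)
((-22 + o(-2, 2))*G(T, -2))² = ((-22 + (-5 + 2*2))*(1 - 1*(-2)))² = ((-22 + (-5 + 4))*(1 + 2))² = ((-22 - 1)*3)² = (-23*3)² = (-69)² = 4761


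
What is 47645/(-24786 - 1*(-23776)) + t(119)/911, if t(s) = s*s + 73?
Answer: -5805651/184022 ≈ -31.549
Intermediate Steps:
t(s) = 73 + s² (t(s) = s² + 73 = 73 + s²)
47645/(-24786 - 1*(-23776)) + t(119)/911 = 47645/(-24786 - 1*(-23776)) + (73 + 119²)/911 = 47645/(-24786 + 23776) + (73 + 14161)*(1/911) = 47645/(-1010) + 14234*(1/911) = 47645*(-1/1010) + 14234/911 = -9529/202 + 14234/911 = -5805651/184022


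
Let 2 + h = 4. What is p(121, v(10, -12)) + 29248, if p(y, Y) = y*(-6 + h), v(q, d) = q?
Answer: 28764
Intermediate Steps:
h = 2 (h = -2 + 4 = 2)
p(y, Y) = -4*y (p(y, Y) = y*(-6 + 2) = y*(-4) = -4*y)
p(121, v(10, -12)) + 29248 = -4*121 + 29248 = -484 + 29248 = 28764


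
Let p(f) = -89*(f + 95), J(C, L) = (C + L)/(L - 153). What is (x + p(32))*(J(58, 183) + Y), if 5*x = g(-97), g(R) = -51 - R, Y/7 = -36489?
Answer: 144230277527/50 ≈ 2.8846e+9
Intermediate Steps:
Y = -255423 (Y = 7*(-36489) = -255423)
J(C, L) = (C + L)/(-153 + L)
p(f) = -8455 - 89*f (p(f) = -89*(95 + f) = -8455 - 89*f)
x = 46/5 (x = (-51 - 1*(-97))/5 = (-51 + 97)/5 = (1/5)*46 = 46/5 ≈ 9.2000)
(x + p(32))*(J(58, 183) + Y) = (46/5 + (-8455 - 89*32))*((58 + 183)/(-153 + 183) - 255423) = (46/5 + (-8455 - 2848))*(241/30 - 255423) = (46/5 - 11303)*((1/30)*241 - 255423) = -56469*(241/30 - 255423)/5 = -56469/5*(-7662449/30) = 144230277527/50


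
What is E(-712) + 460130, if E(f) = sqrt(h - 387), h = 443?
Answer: 460130 + 2*sqrt(14) ≈ 4.6014e+5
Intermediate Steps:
E(f) = 2*sqrt(14) (E(f) = sqrt(443 - 387) = sqrt(56) = 2*sqrt(14))
E(-712) + 460130 = 2*sqrt(14) + 460130 = 460130 + 2*sqrt(14)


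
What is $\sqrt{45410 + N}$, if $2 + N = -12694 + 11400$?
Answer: $\sqrt{44114} \approx 210.03$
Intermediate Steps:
$N = -1296$ ($N = -2 + \left(-12694 + 11400\right) = -2 - 1294 = -1296$)
$\sqrt{45410 + N} = \sqrt{45410 - 1296} = \sqrt{44114}$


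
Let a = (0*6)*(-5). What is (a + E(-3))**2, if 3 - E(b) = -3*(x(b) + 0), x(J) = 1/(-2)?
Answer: 9/4 ≈ 2.2500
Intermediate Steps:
x(J) = -1/2
a = 0 (a = 0*(-5) = 0)
E(b) = 3/2 (E(b) = 3 - (-3)*(-1/2 + 0) = 3 - (-3)*(-1)/2 = 3 - 1*3/2 = 3 - 3/2 = 3/2)
(a + E(-3))**2 = (0 + 3/2)**2 = (3/2)**2 = 9/4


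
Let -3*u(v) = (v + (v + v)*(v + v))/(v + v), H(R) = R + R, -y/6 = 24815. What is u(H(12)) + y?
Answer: -893437/6 ≈ -1.4891e+5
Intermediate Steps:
y = -148890 (y = -6*24815 = -148890)
H(R) = 2*R
u(v) = -(v + 4*v²)/(6*v) (u(v) = -(v + (v + v)*(v + v))/(3*(v + v)) = -(v + (2*v)*(2*v))/(3*(2*v)) = -(v + 4*v²)*1/(2*v)/3 = -(v + 4*v²)/(6*v))
u(H(12)) + y = (-⅙ - 4*12/3) - 148890 = (-⅙ - ⅔*24) - 148890 = (-⅙ - 16) - 148890 = -97/6 - 148890 = -893437/6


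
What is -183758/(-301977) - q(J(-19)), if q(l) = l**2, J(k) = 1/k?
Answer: 66034661/109013697 ≈ 0.60575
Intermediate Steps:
-183758/(-301977) - q(J(-19)) = -183758/(-301977) - (1/(-19))**2 = -183758*(-1/301977) - (-1/19)**2 = 183758/301977 - 1*1/361 = 183758/301977 - 1/361 = 66034661/109013697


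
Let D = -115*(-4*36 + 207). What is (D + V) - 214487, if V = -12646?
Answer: -234378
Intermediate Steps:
D = -7245 (D = -115*(-144 + 207) = -115*63 = -7245)
(D + V) - 214487 = (-7245 - 12646) - 214487 = -19891 - 214487 = -234378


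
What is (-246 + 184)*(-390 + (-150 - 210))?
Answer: 46500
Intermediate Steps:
(-246 + 184)*(-390 + (-150 - 210)) = -62*(-390 - 360) = -62*(-750) = 46500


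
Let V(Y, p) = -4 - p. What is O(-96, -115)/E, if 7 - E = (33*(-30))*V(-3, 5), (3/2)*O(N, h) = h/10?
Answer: 23/26709 ≈ 0.00086113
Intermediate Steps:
O(N, h) = h/15 (O(N, h) = 2*(h/10)/3 = h/15)
E = -8903 (E = 7 - 33*(-30)*(-4 - 1*5) = 7 - (-990)*(-4 - 5) = 7 - (-990)*(-9) = 7 - 1*8910 = 7 - 8910 = -8903)
O(-96, -115)/E = ((1/15)*(-115))/(-8903) = -23/3*(-1/8903) = 23/26709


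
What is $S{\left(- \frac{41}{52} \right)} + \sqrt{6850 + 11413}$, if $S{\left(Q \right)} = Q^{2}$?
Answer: $\frac{1681}{2704} + \sqrt{18263} \approx 135.76$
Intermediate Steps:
$S{\left(- \frac{41}{52} \right)} + \sqrt{6850 + 11413} = \left(- \frac{41}{52}\right)^{2} + \sqrt{6850 + 11413} = \left(\left(-41\right) \frac{1}{52}\right)^{2} + \sqrt{18263} = \left(- \frac{41}{52}\right)^{2} + \sqrt{18263} = \frac{1681}{2704} + \sqrt{18263}$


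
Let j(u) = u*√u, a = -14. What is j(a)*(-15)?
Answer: 210*I*√14 ≈ 785.75*I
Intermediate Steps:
j(u) = u^(3/2)
j(a)*(-15) = (-14)^(3/2)*(-15) = -14*I*√14*(-15) = 210*I*√14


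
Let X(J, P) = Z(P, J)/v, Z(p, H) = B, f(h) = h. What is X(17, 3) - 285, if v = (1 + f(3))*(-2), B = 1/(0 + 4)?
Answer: -9121/32 ≈ -285.03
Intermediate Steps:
B = ¼ (B = 1/4 = ¼ ≈ 0.25000)
v = -8 (v = (1 + 3)*(-2) = 4*(-2) = -8)
Z(p, H) = ¼
X(J, P) = -1/32 (X(J, P) = (¼)/(-8) = (¼)*(-⅛) = -1/32)
X(17, 3) - 285 = -1/32 - 285 = -9121/32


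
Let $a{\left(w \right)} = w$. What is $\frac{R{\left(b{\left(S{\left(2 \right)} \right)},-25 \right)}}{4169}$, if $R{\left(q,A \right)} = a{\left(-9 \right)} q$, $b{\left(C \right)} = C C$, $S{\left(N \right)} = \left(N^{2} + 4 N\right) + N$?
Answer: $- \frac{1764}{4169} \approx -0.42312$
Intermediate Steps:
$S{\left(N \right)} = N^{2} + 5 N$
$b{\left(C \right)} = C^{2}$
$R{\left(q,A \right)} = - 9 q$
$\frac{R{\left(b{\left(S{\left(2 \right)} \right)},-25 \right)}}{4169} = \frac{\left(-9\right) \left(2 \left(5 + 2\right)\right)^{2}}{4169} = - 9 \left(2 \cdot 7\right)^{2} \cdot \frac{1}{4169} = - 9 \cdot 14^{2} \cdot \frac{1}{4169} = \left(-9\right) 196 \cdot \frac{1}{4169} = \left(-1764\right) \frac{1}{4169} = - \frac{1764}{4169}$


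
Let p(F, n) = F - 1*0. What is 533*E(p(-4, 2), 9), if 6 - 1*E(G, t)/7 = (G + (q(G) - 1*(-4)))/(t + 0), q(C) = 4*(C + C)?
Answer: 320866/9 ≈ 35652.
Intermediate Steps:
q(C) = 8*C (q(C) = 4*(2*C) = 8*C)
p(F, n) = F (p(F, n) = F + 0 = F)
E(G, t) = 42 - 7*(4 + 9*G)/t (E(G, t) = 42 - 7*(G + (8*G - 1*(-4)))/(t + 0) = 42 - 7*(G + (8*G + 4))/t = 42 - 7*(G + (4 + 8*G))/t = 42 - 7*(4 + 9*G)/t)
533*E(p(-4, 2), 9) = 533*(7*(-4 - 9*(-4) + 6*9)/9) = 533*(7*(1/9)*(-4 + 36 + 54)) = 533*(7*(1/9)*86) = 533*(602/9) = 320866/9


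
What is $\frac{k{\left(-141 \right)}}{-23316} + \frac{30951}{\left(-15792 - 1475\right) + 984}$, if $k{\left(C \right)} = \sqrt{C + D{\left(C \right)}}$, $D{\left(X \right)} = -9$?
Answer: $- \frac{1629}{857} - \frac{5 i \sqrt{6}}{23316} \approx -1.9008 - 0.00052528 i$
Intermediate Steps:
$k{\left(C \right)} = \sqrt{-9 + C}$ ($k{\left(C \right)} = \sqrt{C - 9} = \sqrt{-9 + C}$)
$\frac{k{\left(-141 \right)}}{-23316} + \frac{30951}{\left(-15792 - 1475\right) + 984} = \frac{\sqrt{-9 - 141}}{-23316} + \frac{30951}{\left(-15792 - 1475\right) + 984} = \sqrt{-150} \left(- \frac{1}{23316}\right) + \frac{30951}{\left(-15792 - 1475\right) + 984} = 5 i \sqrt{6} \left(- \frac{1}{23316}\right) + \frac{30951}{-17267 + 984} = - \frac{5 i \sqrt{6}}{23316} + \frac{30951}{-16283} = - \frac{5 i \sqrt{6}}{23316} + 30951 \left(- \frac{1}{16283}\right) = - \frac{5 i \sqrt{6}}{23316} - \frac{1629}{857} = - \frac{1629}{857} - \frac{5 i \sqrt{6}}{23316}$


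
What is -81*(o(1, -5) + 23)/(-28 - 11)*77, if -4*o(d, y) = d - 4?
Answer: 197505/52 ≈ 3798.2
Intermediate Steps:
o(d, y) = 1 - d/4 (o(d, y) = -(d - 4)/4 = -(-4 + d)/4 = 1 - d/4)
-81*(o(1, -5) + 23)/(-28 - 11)*77 = -81*((1 - ¼*1) + 23)/(-28 - 11)*77 = -81*((1 - ¼) + 23)/(-39)*77 = -81*(¾ + 23)*(-1)/39*77 = -7695*(-1)/(4*39)*77 = -81*(-95/156)*77 = (2565/52)*77 = 197505/52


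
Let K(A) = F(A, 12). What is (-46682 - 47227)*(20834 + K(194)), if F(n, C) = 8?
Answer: -1957251378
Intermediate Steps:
K(A) = 8
(-46682 - 47227)*(20834 + K(194)) = (-46682 - 47227)*(20834 + 8) = -93909*20842 = -1957251378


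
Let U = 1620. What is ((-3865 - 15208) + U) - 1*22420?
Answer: -39873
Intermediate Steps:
((-3865 - 15208) + U) - 1*22420 = ((-3865 - 15208) + 1620) - 1*22420 = (-19073 + 1620) - 22420 = -17453 - 22420 = -39873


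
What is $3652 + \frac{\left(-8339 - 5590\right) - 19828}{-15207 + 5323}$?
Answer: $\frac{36130125}{9884} \approx 3655.4$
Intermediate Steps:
$3652 + \frac{\left(-8339 - 5590\right) - 19828}{-15207 + 5323} = 3652 + \frac{-13929 - 19828}{-9884} = 3652 - - \frac{33757}{9884} = 3652 + \frac{33757}{9884} = \frac{36130125}{9884}$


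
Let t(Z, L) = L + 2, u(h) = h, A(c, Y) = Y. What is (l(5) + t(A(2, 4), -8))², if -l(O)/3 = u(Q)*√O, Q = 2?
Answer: 216 + 72*√5 ≈ 377.00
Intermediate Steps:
l(O) = -6*√O
t(Z, L) = 2 + L
(l(5) + t(A(2, 4), -8))² = (-6*√5 + (2 - 8))² = (-6*√5 - 6)² = (-6 - 6*√5)²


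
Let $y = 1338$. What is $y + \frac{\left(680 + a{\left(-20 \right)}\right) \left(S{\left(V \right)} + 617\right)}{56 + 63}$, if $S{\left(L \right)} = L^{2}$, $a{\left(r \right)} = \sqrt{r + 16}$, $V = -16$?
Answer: $\frac{44286}{7} + \frac{1746 i}{119} \approx 6326.6 + 14.672 i$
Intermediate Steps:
$a{\left(r \right)} = \sqrt{16 + r}$
$y + \frac{\left(680 + a{\left(-20 \right)}\right) \left(S{\left(V \right)} + 617\right)}{56 + 63} = 1338 + \frac{\left(680 + \sqrt{16 - 20}\right) \left(\left(-16\right)^{2} + 617\right)}{56 + 63} = 1338 + \frac{\left(680 + \sqrt{-4}\right) \left(256 + 617\right)}{119} = 1338 + \frac{\left(680 + 2 i\right) 873}{119} = 1338 + \frac{593640 + 1746 i}{119} = 1338 + \left(\frac{34920}{7} + \frac{1746 i}{119}\right) = \frac{44286}{7} + \frac{1746 i}{119}$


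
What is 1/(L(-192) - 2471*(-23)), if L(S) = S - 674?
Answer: 1/55967 ≈ 1.7868e-5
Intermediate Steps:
L(S) = -674 + S
1/(L(-192) - 2471*(-23)) = 1/((-674 - 192) - 2471*(-23)) = 1/(-866 + 56833) = 1/55967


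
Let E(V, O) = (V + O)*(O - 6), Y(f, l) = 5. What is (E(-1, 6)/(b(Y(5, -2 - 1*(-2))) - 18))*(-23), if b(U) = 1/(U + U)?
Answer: 0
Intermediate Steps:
b(U) = 1/(2*U)
E(V, O) = (-6 + O)*(O + V) (E(V, O) = (O + V)*(-6 + O) = (-6 + O)*(O + V))
(E(-1, 6)/(b(Y(5, -2 - 1*(-2))) - 18))*(-23) = ((6² - 6*6 - 6*(-1) + 6*(-1))/((½)/5 - 18))*(-23) = ((36 - 36 + 6 - 6)/((½)*(⅕) - 18))*(-23) = (0/(⅒ - 18))*(-23) = (0/(-179/10))*(-23) = -10/179*0*(-23) = 0*(-23) = 0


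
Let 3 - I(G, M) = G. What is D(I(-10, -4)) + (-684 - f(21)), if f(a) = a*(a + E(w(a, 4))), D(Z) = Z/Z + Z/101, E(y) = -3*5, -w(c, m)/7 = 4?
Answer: -81696/101 ≈ -808.87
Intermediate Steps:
w(c, m) = -28 (w(c, m) = -7*4 = -28)
E(y) = -15
I(G, M) = 3 - G
D(Z) = 1 + Z/101 (D(Z) = 1 + Z*(1/101) = 1 + Z/101)
f(a) = a*(-15 + a) (f(a) = a*(a - 15) = a*(-15 + a))
D(I(-10, -4)) + (-684 - f(21)) = (1 + (3 - 1*(-10))/101) + (-684 - 21*(-15 + 21)) = (1 + (3 + 10)/101) + (-684 - 21*6) = (1 + (1/101)*13) + (-684 - 1*126) = (1 + 13/101) + (-684 - 126) = 114/101 - 810 = -81696/101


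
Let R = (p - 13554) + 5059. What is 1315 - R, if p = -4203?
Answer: 14013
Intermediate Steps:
R = -12698 (R = (-4203 - 13554) + 5059 = -17757 + 5059 = -12698)
1315 - R = 1315 - 1*(-12698) = 1315 + 12698 = 14013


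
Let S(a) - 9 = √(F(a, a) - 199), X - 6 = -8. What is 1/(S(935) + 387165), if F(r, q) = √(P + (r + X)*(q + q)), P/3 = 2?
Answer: 1/(387174 + √(-199 + 2*√436179)) ≈ 2.5826e-6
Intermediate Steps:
X = -2 (X = 6 - 8 = -2)
P = 6 (P = 3*2 = 6)
F(r, q) = √(6 + 2*q*(-2 + r)) (F(r, q) = √(6 + (r - 2)*(q + q)) = √(6 + (-2 + r)*(2*q)) = √(6 + 2*q*(-2 + r)))
S(a) = 9 + √(-199 + √(6 - 4*a + 2*a²)) (S(a) = 9 + √(√(6 - 4*a + 2*a*a) - 199) = 9 + √(√(6 - 4*a + 2*a²) - 199) = 9 + √(-199 + √(6 - 4*a + 2*a²)))
1/(S(935) + 387165) = 1/((9 + √(-199 + √2*√(3 + 935² - 2*935))) + 387165) = 1/((9 + √(-199 + √2*√(3 + 874225 - 1870))) + 387165) = 1/((9 + √(-199 + √2*√872358)) + 387165) = 1/((9 + √(-199 + 2*√436179)) + 387165) = 1/(387174 + √(-199 + 2*√436179))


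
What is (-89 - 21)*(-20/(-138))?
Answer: -1100/69 ≈ -15.942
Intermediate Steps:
(-89 - 21)*(-20/(-138)) = -(-2200)*(-1)/138 = -110*10/69 = -1100/69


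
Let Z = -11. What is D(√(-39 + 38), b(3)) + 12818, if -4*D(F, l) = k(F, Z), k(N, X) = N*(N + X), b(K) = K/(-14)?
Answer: 51273/4 + 11*I/4 ≈ 12818.0 + 2.75*I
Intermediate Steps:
b(K) = -K/14 (b(K) = K*(-1/14) = -K/14)
D(F, l) = -F*(-11 + F)/4 (D(F, l) = -F*(F - 11)/4 = -F*(-11 + F)/4)
D(√(-39 + 38), b(3)) + 12818 = √(-39 + 38)*(11 - √(-39 + 38))/4 + 12818 = √(-1)*(11 - √(-1))/4 + 12818 = I*(11 - I)/4 + 12818 = 12818 + I*(11 - I)/4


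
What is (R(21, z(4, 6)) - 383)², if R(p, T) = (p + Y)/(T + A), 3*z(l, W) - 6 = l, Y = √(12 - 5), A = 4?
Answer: 17484958/121 - 25089*√7/242 ≈ 1.4423e+5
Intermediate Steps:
Y = √7 ≈ 2.6458
z(l, W) = 2 + l/3
R(p, T) = (p + √7)/(4 + T) (R(p, T) = (p + √7)/(T + 4) = (p + √7)/(4 + T))
(R(21, z(4, 6)) - 383)² = ((21 + √7)/(4 + (2 + (⅓)*4)) - 383)² = ((21 + √7)/(4 + (2 + 4/3)) - 383)² = ((21 + √7)/(4 + 10/3) - 383)² = ((21 + √7)/(22/3) - 383)² = (3*(21 + √7)/22 - 383)² = ((63/22 + 3*√7/22) - 383)² = (-8363/22 + 3*√7/22)²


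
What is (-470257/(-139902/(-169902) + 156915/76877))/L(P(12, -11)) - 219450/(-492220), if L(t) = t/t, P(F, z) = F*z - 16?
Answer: -25194573915862087503/153471810308104 ≈ -1.6416e+5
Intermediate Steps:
P(F, z) = -16 + F*z
L(t) = 1
(-470257/(-139902/(-169902) + 156915/76877))/L(P(12, -11)) - 219450/(-492220) = -470257/(-139902/(-169902) + 156915/76877)/1 - 219450/(-492220) = -470257/(-139902*(-1/169902) + 156915*(1/76877))*1 - 219450*(-1/492220) = -470257/(23317/28317 + 156915/76877)*1 + 21945/49222 = -470257/6235903064/2176926009*1 + 21945/49222 = -470257*2176926009/6235903064*1 + 21945/49222 = -1023714694214313/6235903064*1 + 21945/49222 = -1023714694214313/6235903064 + 21945/49222 = -25194573915862087503/153471810308104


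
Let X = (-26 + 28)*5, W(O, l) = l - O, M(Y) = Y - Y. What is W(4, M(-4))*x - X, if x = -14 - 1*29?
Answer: 162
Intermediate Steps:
M(Y) = 0
x = -43 (x = -14 - 29 = -43)
X = 10 (X = 2*5 = 10)
W(4, M(-4))*x - X = (0 - 1*4)*(-43) - 1*10 = (0 - 4)*(-43) - 10 = -4*(-43) - 10 = 172 - 10 = 162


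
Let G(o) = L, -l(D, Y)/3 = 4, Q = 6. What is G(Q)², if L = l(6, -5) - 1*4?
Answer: 256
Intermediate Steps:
l(D, Y) = -12 (l(D, Y) = -3*4 = -12)
L = -16 (L = -12 - 1*4 = -12 - 4 = -16)
G(o) = -16
G(Q)² = (-16)² = 256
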